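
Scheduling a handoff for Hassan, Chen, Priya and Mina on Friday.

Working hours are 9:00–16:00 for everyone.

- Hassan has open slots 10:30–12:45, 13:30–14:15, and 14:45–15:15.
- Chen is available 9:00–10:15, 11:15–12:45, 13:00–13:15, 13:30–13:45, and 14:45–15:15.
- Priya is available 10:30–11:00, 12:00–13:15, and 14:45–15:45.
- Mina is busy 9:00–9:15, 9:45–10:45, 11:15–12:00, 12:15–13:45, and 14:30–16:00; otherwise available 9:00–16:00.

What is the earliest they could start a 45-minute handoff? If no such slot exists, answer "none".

none

Mina free within 09:00–16:00: 09:15–09:45, 10:45–11:15, 12:00–12:15, 13:45–14:30.
Hassan ∩ Chen: 11:15–12:45, 13:30–13:45, 14:45–15:15.
Hassan ∩ Chen ∩ Priya: 12:00–12:45, 14:45–15:15.
Hassan ∩ Chen ∩ Priya ∩ Mina: 12:00–12:15.
Windows ≥ 45 min: (none).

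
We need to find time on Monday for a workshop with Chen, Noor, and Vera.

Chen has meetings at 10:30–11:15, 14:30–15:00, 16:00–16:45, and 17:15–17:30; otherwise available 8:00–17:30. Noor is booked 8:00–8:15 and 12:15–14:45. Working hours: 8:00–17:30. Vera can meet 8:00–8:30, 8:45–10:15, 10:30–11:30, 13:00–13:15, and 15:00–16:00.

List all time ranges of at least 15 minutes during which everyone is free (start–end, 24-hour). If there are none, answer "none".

08:15–08:30, 08:45–10:15, 11:15–11:30, 15:00–16:00

Chen free within 08:00–17:30: 08:00–10:30, 11:15–14:30, 15:00–16:00, 16:45–17:15.
Noor free within 08:00–17:30: 08:15–12:15, 14:45–17:30.
Chen ∩ Noor: 08:15–10:30, 11:15–12:15, 15:00–16:00, 16:45–17:15.
Chen ∩ Noor ∩ Vera: 08:15–08:30, 08:45–10:15, 11:15–11:30, 15:00–16:00.
Windows ≥ 15 min: 08:15–08:30, 08:45–10:15, 11:15–11:30, 15:00–16:00.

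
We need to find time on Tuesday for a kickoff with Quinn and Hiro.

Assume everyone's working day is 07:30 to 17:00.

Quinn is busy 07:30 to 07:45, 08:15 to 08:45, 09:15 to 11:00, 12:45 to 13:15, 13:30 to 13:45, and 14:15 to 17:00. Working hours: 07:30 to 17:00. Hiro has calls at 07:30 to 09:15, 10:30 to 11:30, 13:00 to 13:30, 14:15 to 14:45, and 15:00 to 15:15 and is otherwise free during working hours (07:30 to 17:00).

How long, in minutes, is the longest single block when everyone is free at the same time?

75 minutes

Quinn free within 07:30–17:00: 07:45–08:15, 08:45–09:15, 11:00–12:45, 13:15–13:30, 13:45–14:15.
Hiro free within 07:30–17:00: 09:15–10:30, 11:30–13:00, 13:30–14:15, 14:45–15:00, 15:15–17:00.
Quinn ∩ Hiro: 11:30–12:45, 13:45–14:15.
Common window lengths: 75, 30 min; longest is 75.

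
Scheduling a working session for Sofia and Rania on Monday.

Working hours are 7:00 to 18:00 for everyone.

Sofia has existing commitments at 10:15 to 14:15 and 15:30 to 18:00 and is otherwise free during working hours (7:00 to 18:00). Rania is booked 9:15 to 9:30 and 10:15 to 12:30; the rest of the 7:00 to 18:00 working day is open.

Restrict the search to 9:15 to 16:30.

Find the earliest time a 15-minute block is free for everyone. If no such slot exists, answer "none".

Sofia free within 07:00–18:00: 07:00–10:15, 14:15–15:30.
Rania free within 07:00–18:00: 07:00–09:15, 09:30–10:15, 12:30–18:00.
Sofia ∩ Rania: 07:00–09:15, 09:30–10:15, 14:15–15:30.
Restricted to 09:15–16:30: 09:30–10:15, 14:15–15:30.
Windows ≥ 15 min: 09:30–10:15, 14:15–15:30.
Earliest such window starts at 09:30.

09:30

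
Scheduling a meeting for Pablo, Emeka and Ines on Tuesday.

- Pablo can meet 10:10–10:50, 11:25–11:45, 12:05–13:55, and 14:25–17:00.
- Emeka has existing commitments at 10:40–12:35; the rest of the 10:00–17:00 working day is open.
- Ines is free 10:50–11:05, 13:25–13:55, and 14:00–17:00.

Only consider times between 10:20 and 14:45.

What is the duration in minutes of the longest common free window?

Emeka free within 10:00–17:00: 10:00–10:40, 12:35–17:00.
Pablo ∩ Emeka: 10:10–10:40, 12:35–13:55, 14:25–17:00.
Pablo ∩ Emeka ∩ Ines: 13:25–13:55, 14:25–17:00.
Restricted to 10:20–14:45: 13:25–13:55, 14:25–14:45.
Common window lengths: 30, 20 min; longest is 30.

30 minutes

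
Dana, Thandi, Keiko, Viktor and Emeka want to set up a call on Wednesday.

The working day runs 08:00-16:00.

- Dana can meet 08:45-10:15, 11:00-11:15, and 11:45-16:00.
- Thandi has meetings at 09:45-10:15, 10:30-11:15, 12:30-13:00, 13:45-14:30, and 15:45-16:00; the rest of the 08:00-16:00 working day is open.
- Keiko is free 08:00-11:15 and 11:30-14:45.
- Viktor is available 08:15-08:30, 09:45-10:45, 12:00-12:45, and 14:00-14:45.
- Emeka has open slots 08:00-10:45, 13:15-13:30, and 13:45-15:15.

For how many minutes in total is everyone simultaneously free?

Thandi free within 08:00–16:00: 08:00–09:45, 10:15–10:30, 11:15–12:30, 13:00–13:45, 14:30–15:45.
Dana ∩ Thandi: 08:45–09:45, 11:45–12:30, 13:00–13:45, 14:30–15:45.
Dana ∩ Thandi ∩ Keiko: 08:45–09:45, 11:45–12:30, 13:00–13:45, 14:30–14:45.
Dana ∩ Thandi ∩ Keiko ∩ Viktor: 12:00–12:30, 14:30–14:45.
Dana ∩ Thandi ∩ Keiko ∩ Viktor ∩ Emeka: 14:30–14:45.
Total common minutes: 15.

15 minutes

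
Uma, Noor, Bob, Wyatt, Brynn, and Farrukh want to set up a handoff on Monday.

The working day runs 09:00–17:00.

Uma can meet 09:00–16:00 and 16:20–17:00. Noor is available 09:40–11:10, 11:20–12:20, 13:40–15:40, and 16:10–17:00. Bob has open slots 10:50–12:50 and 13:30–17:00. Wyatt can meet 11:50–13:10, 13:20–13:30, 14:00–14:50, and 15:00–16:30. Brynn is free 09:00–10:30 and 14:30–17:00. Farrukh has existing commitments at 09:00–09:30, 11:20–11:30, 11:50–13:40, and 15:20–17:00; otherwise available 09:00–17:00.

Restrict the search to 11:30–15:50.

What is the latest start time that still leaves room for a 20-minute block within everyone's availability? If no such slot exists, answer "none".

Farrukh free within 09:00–17:00: 09:30–11:20, 11:30–11:50, 13:40–15:20.
Uma ∩ Noor: 09:40–11:10, 11:20–12:20, 13:40–15:40, 16:20–17:00.
Uma ∩ Noor ∩ Bob: 10:50–11:10, 11:20–12:20, 13:40–15:40, 16:20–17:00.
Uma ∩ Noor ∩ Bob ∩ Wyatt: 11:50–12:20, 14:00–14:50, 15:00–15:40, 16:20–16:30.
Uma ∩ Noor ∩ Bob ∩ Wyatt ∩ Brynn: 14:30–14:50, 15:00–15:40, 16:20–16:30.
Uma ∩ Noor ∩ Bob ∩ Wyatt ∩ Brynn ∩ Farrukh: 14:30–14:50, 15:00–15:20.
Restricted to 11:30–15:50: 14:30–14:50, 15:00–15:20.
Windows ≥ 20 min: 14:30–14:50, 15:00–15:20.
Latest start in the last window 15:00–15:20 is 15:20 − 20 min = 15:00.

15:00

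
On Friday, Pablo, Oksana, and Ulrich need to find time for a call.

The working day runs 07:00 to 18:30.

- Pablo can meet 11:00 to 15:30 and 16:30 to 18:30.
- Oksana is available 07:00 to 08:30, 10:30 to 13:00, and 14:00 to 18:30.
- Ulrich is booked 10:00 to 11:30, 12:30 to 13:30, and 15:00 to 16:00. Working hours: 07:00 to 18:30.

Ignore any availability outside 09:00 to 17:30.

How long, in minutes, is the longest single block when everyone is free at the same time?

60 minutes

Ulrich free within 07:00–18:30: 07:00–10:00, 11:30–12:30, 13:30–15:00, 16:00–18:30.
Pablo ∩ Oksana: 11:00–13:00, 14:00–15:30, 16:30–18:30.
Pablo ∩ Oksana ∩ Ulrich: 11:30–12:30, 14:00–15:00, 16:30–18:30.
Restricted to 09:00–17:30: 11:30–12:30, 14:00–15:00, 16:30–17:30.
Common window lengths: 60, 60, 60 min; longest is 60.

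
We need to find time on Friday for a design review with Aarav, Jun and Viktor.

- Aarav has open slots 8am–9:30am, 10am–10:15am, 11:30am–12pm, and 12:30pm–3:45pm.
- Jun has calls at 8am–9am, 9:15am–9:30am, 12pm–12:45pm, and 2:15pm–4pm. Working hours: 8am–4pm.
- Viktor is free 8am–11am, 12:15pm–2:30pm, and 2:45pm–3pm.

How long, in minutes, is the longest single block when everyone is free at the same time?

90 minutes

Jun free within 08:00–16:00: 09:00–09:15, 09:30–12:00, 12:45–14:15.
Aarav ∩ Jun: 09:00–09:15, 10:00–10:15, 11:30–12:00, 12:45–14:15.
Aarav ∩ Jun ∩ Viktor: 09:00–09:15, 10:00–10:15, 12:45–14:15.
Common window lengths: 15, 15, 90 min; longest is 90.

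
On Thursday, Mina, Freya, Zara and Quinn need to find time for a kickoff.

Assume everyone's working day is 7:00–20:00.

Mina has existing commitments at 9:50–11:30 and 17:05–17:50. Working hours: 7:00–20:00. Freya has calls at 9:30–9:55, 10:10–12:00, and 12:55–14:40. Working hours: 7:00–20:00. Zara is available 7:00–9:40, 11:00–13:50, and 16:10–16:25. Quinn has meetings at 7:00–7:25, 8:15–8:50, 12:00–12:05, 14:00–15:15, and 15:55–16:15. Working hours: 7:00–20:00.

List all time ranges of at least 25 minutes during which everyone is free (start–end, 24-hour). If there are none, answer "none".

07:25–08:15, 08:50–09:30, 12:05–12:55

Mina free within 07:00–20:00: 07:00–09:50, 11:30–17:05, 17:50–20:00.
Freya free within 07:00–20:00: 07:00–09:30, 09:55–10:10, 12:00–12:55, 14:40–20:00.
Quinn free within 07:00–20:00: 07:25–08:15, 08:50–12:00, 12:05–14:00, 15:15–15:55, 16:15–20:00.
Mina ∩ Freya: 07:00–09:30, 12:00–12:55, 14:40–17:05, 17:50–20:00.
Mina ∩ Freya ∩ Zara: 07:00–09:30, 12:00–12:55, 16:10–16:25.
Mina ∩ Freya ∩ Zara ∩ Quinn: 07:25–08:15, 08:50–09:30, 12:05–12:55, 16:15–16:25.
Windows ≥ 25 min: 07:25–08:15, 08:50–09:30, 12:05–12:55.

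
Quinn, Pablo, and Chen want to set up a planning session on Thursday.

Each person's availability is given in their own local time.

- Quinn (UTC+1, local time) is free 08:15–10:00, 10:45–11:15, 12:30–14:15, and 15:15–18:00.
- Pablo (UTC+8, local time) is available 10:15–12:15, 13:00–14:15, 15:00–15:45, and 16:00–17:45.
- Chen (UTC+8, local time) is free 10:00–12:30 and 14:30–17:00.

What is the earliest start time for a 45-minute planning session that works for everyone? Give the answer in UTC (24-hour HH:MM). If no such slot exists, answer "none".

Quinn → UTC: 07:15–09:00, 09:45–10:15, 11:30–13:15, 14:15–17:00.
Pablo → UTC: 02:15–04:15, 05:00–06:15, 07:00–07:45, 08:00–09:45.
Chen → UTC: 02:00–04:30, 06:30–09:00.
Quinn ∩ Pablo: 07:15–07:45, 08:00–09:00.
Quinn ∩ Pablo ∩ Chen: 07:15–07:45, 08:00–09:00.
Windows ≥ 45 min: 08:00–09:00.
Earliest such window starts at 08:00.

08:00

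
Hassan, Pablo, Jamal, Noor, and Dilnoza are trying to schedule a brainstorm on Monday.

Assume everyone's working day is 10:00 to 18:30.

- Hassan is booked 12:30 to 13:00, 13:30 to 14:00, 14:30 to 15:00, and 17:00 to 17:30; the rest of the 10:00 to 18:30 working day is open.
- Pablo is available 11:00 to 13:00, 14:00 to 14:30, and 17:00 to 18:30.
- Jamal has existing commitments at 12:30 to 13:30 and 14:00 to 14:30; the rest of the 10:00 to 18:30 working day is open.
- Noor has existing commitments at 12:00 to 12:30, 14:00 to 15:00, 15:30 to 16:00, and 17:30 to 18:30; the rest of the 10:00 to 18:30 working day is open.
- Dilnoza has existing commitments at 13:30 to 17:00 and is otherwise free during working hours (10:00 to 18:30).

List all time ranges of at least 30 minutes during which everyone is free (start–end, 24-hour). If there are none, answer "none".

Hassan free within 10:00–18:30: 10:00–12:30, 13:00–13:30, 14:00–14:30, 15:00–17:00, 17:30–18:30.
Jamal free within 10:00–18:30: 10:00–12:30, 13:30–14:00, 14:30–18:30.
Noor free within 10:00–18:30: 10:00–12:00, 12:30–14:00, 15:00–15:30, 16:00–17:30.
Dilnoza free within 10:00–18:30: 10:00–13:30, 17:00–18:30.
Hassan ∩ Pablo: 11:00–12:30, 14:00–14:30, 17:30–18:30.
Hassan ∩ Pablo ∩ Jamal: 11:00–12:30, 17:30–18:30.
Hassan ∩ Pablo ∩ Jamal ∩ Noor: 11:00–12:00.
Hassan ∩ Pablo ∩ Jamal ∩ Noor ∩ Dilnoza: 11:00–12:00.
Windows ≥ 30 min: 11:00–12:00.

11:00–12:00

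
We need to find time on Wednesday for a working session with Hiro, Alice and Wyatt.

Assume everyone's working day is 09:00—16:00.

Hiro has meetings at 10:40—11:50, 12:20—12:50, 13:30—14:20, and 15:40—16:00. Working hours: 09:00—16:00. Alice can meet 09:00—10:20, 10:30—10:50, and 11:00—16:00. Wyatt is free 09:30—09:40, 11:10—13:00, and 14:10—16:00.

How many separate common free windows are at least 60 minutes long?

Hiro free within 09:00–16:00: 09:00–10:40, 11:50–12:20, 12:50–13:30, 14:20–15:40.
Hiro ∩ Alice: 09:00–10:20, 10:30–10:40, 11:50–12:20, 12:50–13:30, 14:20–15:40.
Hiro ∩ Alice ∩ Wyatt: 09:30–09:40, 11:50–12:20, 12:50–13:00, 14:20–15:40.
Windows ≥ 60 min: 14:20–15:40.
That's 1 window.

1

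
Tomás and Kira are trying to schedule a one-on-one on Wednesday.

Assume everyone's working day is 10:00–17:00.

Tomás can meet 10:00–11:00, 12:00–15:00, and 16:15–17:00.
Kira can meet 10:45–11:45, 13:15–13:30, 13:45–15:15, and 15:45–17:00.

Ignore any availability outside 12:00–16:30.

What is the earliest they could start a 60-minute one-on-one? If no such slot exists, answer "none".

Tomás ∩ Kira: 10:45–11:00, 13:15–13:30, 13:45–15:00, 16:15–17:00.
Restricted to 12:00–16:30: 13:15–13:30, 13:45–15:00, 16:15–16:30.
Windows ≥ 60 min: 13:45–15:00.
Earliest such window starts at 13:45.

13:45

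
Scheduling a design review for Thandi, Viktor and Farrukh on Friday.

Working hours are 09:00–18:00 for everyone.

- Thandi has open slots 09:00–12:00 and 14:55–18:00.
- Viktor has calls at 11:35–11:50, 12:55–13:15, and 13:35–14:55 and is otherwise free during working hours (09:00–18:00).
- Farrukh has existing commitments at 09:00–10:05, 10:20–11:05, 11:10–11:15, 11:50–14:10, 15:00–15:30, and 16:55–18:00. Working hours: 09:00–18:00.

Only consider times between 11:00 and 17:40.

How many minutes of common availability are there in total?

115 minutes

Viktor free within 09:00–18:00: 09:00–11:35, 11:50–12:55, 13:15–13:35, 14:55–18:00.
Farrukh free within 09:00–18:00: 10:05–10:20, 11:05–11:10, 11:15–11:50, 14:10–15:00, 15:30–16:55.
Thandi ∩ Viktor: 09:00–11:35, 11:50–12:00, 14:55–18:00.
Thandi ∩ Viktor ∩ Farrukh: 10:05–10:20, 11:05–11:10, 11:15–11:35, 14:55–15:00, 15:30–16:55.
Restricted to 11:00–17:40: 11:05–11:10, 11:15–11:35, 14:55–15:00, 15:30–16:55.
Total common minutes: 5 + 20 + 5 + 85 = 115.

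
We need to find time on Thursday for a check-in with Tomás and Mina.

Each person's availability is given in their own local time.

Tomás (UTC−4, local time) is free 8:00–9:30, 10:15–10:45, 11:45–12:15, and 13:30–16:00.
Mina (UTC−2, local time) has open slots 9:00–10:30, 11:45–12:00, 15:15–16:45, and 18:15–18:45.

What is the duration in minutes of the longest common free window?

Tomás → UTC: 12:00–13:30, 14:15–14:45, 15:45–16:15, 17:30–20:00.
Mina → UTC: 11:00–12:30, 13:45–14:00, 17:15–18:45, 20:15–20:45.
Tomás ∩ Mina: 12:00–12:30, 17:30–18:45.
Common window lengths: 30, 75 min; longest is 75.

75 minutes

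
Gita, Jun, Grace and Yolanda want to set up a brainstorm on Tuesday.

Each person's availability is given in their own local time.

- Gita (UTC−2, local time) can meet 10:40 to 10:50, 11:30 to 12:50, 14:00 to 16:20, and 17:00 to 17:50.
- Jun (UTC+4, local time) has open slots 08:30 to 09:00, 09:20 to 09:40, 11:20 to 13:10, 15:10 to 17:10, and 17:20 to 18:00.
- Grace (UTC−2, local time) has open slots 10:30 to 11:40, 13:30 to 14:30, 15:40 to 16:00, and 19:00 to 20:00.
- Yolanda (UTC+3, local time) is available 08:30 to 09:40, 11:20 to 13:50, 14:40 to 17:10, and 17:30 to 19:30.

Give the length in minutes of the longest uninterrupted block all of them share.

Gita → UTC: 12:40–12:50, 13:30–14:50, 16:00–18:20, 19:00–19:50.
Jun → UTC: 04:30–05:00, 05:20–05:40, 07:20–09:10, 11:10–13:10, 13:20–14:00.
Grace → UTC: 12:30–13:40, 15:30–16:30, 17:40–18:00, 21:00–22:00.
Yolanda → UTC: 05:30–06:40, 08:20–10:50, 11:40–14:10, 14:30–16:30.
Gita ∩ Jun: 12:40–12:50, 13:30–14:00.
Gita ∩ Jun ∩ Grace: 12:40–12:50, 13:30–13:40.
Gita ∩ Jun ∩ Grace ∩ Yolanda: 12:40–12:50, 13:30–13:40.
Common window lengths: 10, 10 min; longest is 10.

10 minutes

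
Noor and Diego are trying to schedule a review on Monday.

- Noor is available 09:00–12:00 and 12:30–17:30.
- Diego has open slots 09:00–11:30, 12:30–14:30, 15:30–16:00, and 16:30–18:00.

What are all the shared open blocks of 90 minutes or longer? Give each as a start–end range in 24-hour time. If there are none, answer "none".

09:00–11:30, 12:30–14:30

Noor ∩ Diego: 09:00–11:30, 12:30–14:30, 15:30–16:00, 16:30–17:30.
Windows ≥ 90 min: 09:00–11:30, 12:30–14:30.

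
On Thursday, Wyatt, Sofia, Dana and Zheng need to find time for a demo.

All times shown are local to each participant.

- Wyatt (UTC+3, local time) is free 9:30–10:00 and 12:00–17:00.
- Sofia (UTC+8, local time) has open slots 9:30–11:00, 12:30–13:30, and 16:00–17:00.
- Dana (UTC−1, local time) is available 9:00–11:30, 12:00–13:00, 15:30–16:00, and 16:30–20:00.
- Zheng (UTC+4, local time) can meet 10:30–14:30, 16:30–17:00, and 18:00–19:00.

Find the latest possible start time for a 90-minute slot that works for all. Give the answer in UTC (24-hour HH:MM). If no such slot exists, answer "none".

none

Wyatt → UTC: 06:30–07:00, 09:00–14:00.
Sofia → UTC: 01:30–03:00, 04:30–05:30, 08:00–09:00.
Dana → UTC: 10:00–12:30, 13:00–14:00, 16:30–17:00, 17:30–21:00.
Zheng → UTC: 06:30–10:30, 12:30–13:00, 14:00–15:00.
Wyatt ∩ Sofia: (none).
Wyatt ∩ Sofia ∩ Dana: (none).
Wyatt ∩ Sofia ∩ Dana ∩ Zheng: (none).
Windows ≥ 90 min: (none).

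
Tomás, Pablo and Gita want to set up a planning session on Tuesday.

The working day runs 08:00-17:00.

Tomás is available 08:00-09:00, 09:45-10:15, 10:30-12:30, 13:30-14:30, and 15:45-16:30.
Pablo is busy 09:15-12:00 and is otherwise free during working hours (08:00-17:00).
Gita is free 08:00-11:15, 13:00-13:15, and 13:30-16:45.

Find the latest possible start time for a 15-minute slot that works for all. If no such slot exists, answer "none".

16:15

Pablo free within 08:00–17:00: 08:00–09:15, 12:00–17:00.
Tomás ∩ Pablo: 08:00–09:00, 12:00–12:30, 13:30–14:30, 15:45–16:30.
Tomás ∩ Pablo ∩ Gita: 08:00–09:00, 13:30–14:30, 15:45–16:30.
Windows ≥ 15 min: 08:00–09:00, 13:30–14:30, 15:45–16:30.
Latest start in the last window 15:45–16:30 is 16:30 − 15 min = 16:15.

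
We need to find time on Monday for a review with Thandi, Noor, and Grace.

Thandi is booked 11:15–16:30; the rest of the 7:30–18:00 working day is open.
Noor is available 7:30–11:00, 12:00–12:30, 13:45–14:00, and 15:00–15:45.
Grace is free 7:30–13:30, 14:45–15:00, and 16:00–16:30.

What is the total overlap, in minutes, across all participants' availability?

210 minutes

Thandi free within 07:30–18:00: 07:30–11:15, 16:30–18:00.
Thandi ∩ Noor: 07:30–11:00.
Thandi ∩ Noor ∩ Grace: 07:30–11:00.
Total common minutes: 210.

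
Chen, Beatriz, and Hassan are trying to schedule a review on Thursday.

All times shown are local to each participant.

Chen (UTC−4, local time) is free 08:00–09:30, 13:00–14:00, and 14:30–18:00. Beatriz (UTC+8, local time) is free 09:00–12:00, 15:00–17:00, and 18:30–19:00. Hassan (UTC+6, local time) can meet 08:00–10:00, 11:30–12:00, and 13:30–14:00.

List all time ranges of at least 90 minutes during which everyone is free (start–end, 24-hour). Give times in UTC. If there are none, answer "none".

none

Chen → UTC: 12:00–13:30, 17:00–18:00, 18:30–22:00.
Beatriz → UTC: 01:00–04:00, 07:00–09:00, 10:30–11:00.
Hassan → UTC: 02:00–04:00, 05:30–06:00, 07:30–08:00.
Chen ∩ Beatriz: (none).
Chen ∩ Beatriz ∩ Hassan: (none).
Windows ≥ 90 min: (none).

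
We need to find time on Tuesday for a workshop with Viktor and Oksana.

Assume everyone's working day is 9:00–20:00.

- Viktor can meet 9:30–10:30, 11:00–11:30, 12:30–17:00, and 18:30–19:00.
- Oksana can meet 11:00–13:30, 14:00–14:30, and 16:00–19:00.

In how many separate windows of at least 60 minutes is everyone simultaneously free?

Viktor ∩ Oksana: 11:00–11:30, 12:30–13:30, 14:00–14:30, 16:00–17:00, 18:30–19:00.
Windows ≥ 60 min: 12:30–13:30, 16:00–17:00.
That's 2 windows.

2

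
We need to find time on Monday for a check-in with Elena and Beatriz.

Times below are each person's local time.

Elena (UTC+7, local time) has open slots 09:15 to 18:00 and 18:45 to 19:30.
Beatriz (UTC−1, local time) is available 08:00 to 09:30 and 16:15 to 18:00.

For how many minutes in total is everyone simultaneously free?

90 minutes

Elena → UTC: 02:15–11:00, 11:45–12:30.
Beatriz → UTC: 09:00–10:30, 17:15–19:00.
Elena ∩ Beatriz: 09:00–10:30.
Total common minutes: 90.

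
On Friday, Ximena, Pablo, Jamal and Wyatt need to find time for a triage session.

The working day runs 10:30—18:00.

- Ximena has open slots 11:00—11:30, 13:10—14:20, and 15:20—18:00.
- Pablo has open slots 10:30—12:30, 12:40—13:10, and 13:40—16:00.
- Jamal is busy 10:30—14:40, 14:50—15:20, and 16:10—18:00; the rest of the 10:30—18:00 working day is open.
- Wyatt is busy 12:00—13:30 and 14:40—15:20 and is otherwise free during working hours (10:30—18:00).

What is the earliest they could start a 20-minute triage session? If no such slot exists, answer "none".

15:20

Jamal free within 10:30–18:00: 14:40–14:50, 15:20–16:10.
Wyatt free within 10:30–18:00: 10:30–12:00, 13:30–14:40, 15:20–18:00.
Ximena ∩ Pablo: 11:00–11:30, 13:40–14:20, 15:20–16:00.
Ximena ∩ Pablo ∩ Jamal: 15:20–16:00.
Ximena ∩ Pablo ∩ Jamal ∩ Wyatt: 15:20–16:00.
Windows ≥ 20 min: 15:20–16:00.
Earliest such window starts at 15:20.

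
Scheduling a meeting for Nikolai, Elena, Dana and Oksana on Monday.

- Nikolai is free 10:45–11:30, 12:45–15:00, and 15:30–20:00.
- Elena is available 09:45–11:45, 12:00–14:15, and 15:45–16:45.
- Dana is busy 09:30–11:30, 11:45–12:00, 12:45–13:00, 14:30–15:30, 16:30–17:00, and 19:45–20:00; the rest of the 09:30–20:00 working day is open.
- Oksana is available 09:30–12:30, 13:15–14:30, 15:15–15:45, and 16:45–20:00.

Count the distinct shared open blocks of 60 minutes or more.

1

Dana free within 09:30–20:00: 11:30–11:45, 12:00–12:45, 13:00–14:30, 15:30–16:30, 17:00–19:45.
Nikolai ∩ Elena: 10:45–11:30, 12:45–14:15, 15:45–16:45.
Nikolai ∩ Elena ∩ Dana: 13:00–14:15, 15:45–16:30.
Nikolai ∩ Elena ∩ Dana ∩ Oksana: 13:15–14:15.
Windows ≥ 60 min: 13:15–14:15.
That's 1 window.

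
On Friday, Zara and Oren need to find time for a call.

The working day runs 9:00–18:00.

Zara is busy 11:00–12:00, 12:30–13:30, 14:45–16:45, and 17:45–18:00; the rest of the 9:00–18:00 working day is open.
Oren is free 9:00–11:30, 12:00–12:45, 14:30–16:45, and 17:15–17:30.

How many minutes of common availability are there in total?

180 minutes

Zara free within 09:00–18:00: 09:00–11:00, 12:00–12:30, 13:30–14:45, 16:45–17:45.
Zara ∩ Oren: 09:00–11:00, 12:00–12:30, 14:30–14:45, 17:15–17:30.
Total common minutes: 120 + 30 + 15 + 15 = 180.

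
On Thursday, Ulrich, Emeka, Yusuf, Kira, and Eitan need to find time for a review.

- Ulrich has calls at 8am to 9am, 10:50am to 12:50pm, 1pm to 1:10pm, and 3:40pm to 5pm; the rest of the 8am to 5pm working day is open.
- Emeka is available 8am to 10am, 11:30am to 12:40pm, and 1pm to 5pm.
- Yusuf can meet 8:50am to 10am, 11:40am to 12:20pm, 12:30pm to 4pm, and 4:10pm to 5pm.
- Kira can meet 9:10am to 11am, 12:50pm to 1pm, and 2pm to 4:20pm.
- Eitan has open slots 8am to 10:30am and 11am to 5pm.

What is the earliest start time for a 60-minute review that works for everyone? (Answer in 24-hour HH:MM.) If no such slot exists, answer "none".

14:00

Ulrich free within 08:00–17:00: 09:00–10:50, 12:50–13:00, 13:10–15:40.
Ulrich ∩ Emeka: 09:00–10:00, 13:10–15:40.
Ulrich ∩ Emeka ∩ Yusuf: 09:00–10:00, 13:10–15:40.
Ulrich ∩ Emeka ∩ Yusuf ∩ Kira: 09:10–10:00, 14:00–15:40.
Ulrich ∩ Emeka ∩ Yusuf ∩ Kira ∩ Eitan: 09:10–10:00, 14:00–15:40.
Windows ≥ 60 min: 14:00–15:40.
Earliest such window starts at 14:00.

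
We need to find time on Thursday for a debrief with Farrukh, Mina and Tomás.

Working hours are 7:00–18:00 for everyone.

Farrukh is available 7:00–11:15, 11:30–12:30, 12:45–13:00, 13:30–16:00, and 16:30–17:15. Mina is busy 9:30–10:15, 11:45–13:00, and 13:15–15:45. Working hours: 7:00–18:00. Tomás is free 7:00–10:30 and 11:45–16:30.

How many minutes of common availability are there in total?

180 minutes

Mina free within 07:00–18:00: 07:00–09:30, 10:15–11:45, 13:00–13:15, 15:45–18:00.
Farrukh ∩ Mina: 07:00–09:30, 10:15–11:15, 11:30–11:45, 15:45–16:00, 16:30–17:15.
Farrukh ∩ Mina ∩ Tomás: 07:00–09:30, 10:15–10:30, 15:45–16:00.
Total common minutes: 150 + 15 + 15 = 180.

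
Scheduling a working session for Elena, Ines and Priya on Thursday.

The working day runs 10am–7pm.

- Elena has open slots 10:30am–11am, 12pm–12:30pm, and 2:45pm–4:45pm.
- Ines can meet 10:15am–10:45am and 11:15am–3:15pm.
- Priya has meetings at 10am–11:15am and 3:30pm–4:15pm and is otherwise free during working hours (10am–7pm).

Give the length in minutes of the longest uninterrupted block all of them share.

30 minutes

Priya free within 10:00–19:00: 11:15–15:30, 16:15–19:00.
Elena ∩ Ines: 10:30–10:45, 12:00–12:30, 14:45–15:15.
Elena ∩ Ines ∩ Priya: 12:00–12:30, 14:45–15:15.
Common window lengths: 30, 30 min; longest is 30.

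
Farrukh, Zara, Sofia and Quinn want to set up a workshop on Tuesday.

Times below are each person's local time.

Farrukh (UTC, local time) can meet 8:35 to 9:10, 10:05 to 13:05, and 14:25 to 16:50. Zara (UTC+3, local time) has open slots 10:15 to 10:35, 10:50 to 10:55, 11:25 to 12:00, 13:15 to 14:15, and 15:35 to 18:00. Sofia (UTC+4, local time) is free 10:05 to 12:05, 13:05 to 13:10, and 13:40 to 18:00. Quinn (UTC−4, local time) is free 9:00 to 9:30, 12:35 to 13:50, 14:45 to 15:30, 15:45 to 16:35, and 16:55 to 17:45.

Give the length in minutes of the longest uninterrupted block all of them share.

Farrukh → UTC: 08:35–09:10, 10:05–13:05, 14:25–16:50.
Zara → UTC: 07:15–07:35, 07:50–07:55, 08:25–09:00, 10:15–11:15, 12:35–15:00.
Sofia → UTC: 06:05–08:05, 09:05–09:10, 09:40–14:00.
Quinn → UTC: 13:00–13:30, 16:35–17:50, 18:45–19:30, 19:45–20:35, 20:55–21:45.
Farrukh ∩ Zara: 08:35–09:00, 10:15–11:15, 12:35–13:05, 14:25–15:00.
Farrukh ∩ Zara ∩ Sofia: 10:15–11:15, 12:35–13:05.
Farrukh ∩ Zara ∩ Sofia ∩ Quinn: 13:00–13:05.
Single common window of 5 minutes.

5 minutes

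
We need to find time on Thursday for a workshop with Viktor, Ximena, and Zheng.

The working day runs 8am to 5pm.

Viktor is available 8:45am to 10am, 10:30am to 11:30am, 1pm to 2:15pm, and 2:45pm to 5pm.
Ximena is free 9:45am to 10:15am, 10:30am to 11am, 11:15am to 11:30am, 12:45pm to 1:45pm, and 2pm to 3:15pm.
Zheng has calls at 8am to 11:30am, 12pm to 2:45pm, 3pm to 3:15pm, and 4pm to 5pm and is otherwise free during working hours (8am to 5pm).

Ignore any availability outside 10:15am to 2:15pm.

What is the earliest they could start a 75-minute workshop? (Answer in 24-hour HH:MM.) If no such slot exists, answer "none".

Zheng free within 08:00–17:00: 11:30–12:00, 14:45–15:00, 15:15–16:00.
Viktor ∩ Ximena: 09:45–10:00, 10:30–11:00, 11:15–11:30, 13:00–13:45, 14:00–14:15, 14:45–15:15.
Viktor ∩ Ximena ∩ Zheng: 14:45–15:00.
Restricted to 10:15–14:15: (none).
Windows ≥ 75 min: (none).

none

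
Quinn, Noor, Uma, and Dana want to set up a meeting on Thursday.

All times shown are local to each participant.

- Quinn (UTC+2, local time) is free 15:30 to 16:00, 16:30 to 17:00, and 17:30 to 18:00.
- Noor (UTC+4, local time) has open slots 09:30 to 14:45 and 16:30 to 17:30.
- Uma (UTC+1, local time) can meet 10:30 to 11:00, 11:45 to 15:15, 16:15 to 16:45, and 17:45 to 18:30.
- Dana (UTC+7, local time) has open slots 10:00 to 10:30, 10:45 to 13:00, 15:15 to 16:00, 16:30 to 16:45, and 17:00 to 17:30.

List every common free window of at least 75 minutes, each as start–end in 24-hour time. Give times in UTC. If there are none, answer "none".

none

Quinn → UTC: 13:30–14:00, 14:30–15:00, 15:30–16:00.
Noor → UTC: 05:30–10:45, 12:30–13:30.
Uma → UTC: 09:30–10:00, 10:45–14:15, 15:15–15:45, 16:45–17:30.
Dana → UTC: 03:00–03:30, 03:45–06:00, 08:15–09:00, 09:30–09:45, 10:00–10:30.
Quinn ∩ Noor: (none).
Quinn ∩ Noor ∩ Uma: (none).
Quinn ∩ Noor ∩ Uma ∩ Dana: (none).
Windows ≥ 75 min: (none).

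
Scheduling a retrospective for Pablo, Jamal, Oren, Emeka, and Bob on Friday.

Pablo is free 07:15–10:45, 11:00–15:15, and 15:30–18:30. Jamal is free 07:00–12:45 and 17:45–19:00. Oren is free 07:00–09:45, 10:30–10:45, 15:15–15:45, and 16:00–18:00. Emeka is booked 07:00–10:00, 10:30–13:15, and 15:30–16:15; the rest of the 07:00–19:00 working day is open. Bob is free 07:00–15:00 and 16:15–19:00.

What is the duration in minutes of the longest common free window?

Emeka free within 07:00–19:00: 10:00–10:30, 13:15–15:30, 16:15–19:00.
Pablo ∩ Jamal: 07:15–10:45, 11:00–12:45, 17:45–18:30.
Pablo ∩ Jamal ∩ Oren: 07:15–09:45, 10:30–10:45, 17:45–18:00.
Pablo ∩ Jamal ∩ Oren ∩ Emeka: 17:45–18:00.
Pablo ∩ Jamal ∩ Oren ∩ Emeka ∩ Bob: 17:45–18:00.
Single common window of 15 minutes.

15 minutes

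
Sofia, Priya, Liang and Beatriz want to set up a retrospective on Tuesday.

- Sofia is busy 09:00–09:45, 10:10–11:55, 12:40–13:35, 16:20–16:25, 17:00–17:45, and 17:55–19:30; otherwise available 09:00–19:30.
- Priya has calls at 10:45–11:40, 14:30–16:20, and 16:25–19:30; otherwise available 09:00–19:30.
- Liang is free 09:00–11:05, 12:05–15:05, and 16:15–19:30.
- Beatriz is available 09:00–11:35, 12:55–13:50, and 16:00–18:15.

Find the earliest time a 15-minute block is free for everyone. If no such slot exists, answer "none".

09:45

Sofia free within 09:00–19:30: 09:45–10:10, 11:55–12:40, 13:35–16:20, 16:25–17:00, 17:45–17:55.
Priya free within 09:00–19:30: 09:00–10:45, 11:40–14:30, 16:20–16:25.
Sofia ∩ Priya: 09:45–10:10, 11:55–12:40, 13:35–14:30.
Sofia ∩ Priya ∩ Liang: 09:45–10:10, 12:05–12:40, 13:35–14:30.
Sofia ∩ Priya ∩ Liang ∩ Beatriz: 09:45–10:10, 13:35–13:50.
Windows ≥ 15 min: 09:45–10:10, 13:35–13:50.
Earliest such window starts at 09:45.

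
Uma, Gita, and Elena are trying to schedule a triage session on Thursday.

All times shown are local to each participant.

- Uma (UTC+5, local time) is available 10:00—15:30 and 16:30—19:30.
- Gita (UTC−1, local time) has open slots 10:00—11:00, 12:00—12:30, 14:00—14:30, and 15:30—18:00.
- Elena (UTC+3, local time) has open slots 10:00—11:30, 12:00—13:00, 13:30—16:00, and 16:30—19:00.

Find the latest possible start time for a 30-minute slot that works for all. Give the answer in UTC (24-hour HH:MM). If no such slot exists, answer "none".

11:30

Uma → UTC: 05:00–10:30, 11:30–14:30.
Gita → UTC: 11:00–12:00, 13:00–13:30, 15:00–15:30, 16:30–19:00.
Elena → UTC: 07:00–08:30, 09:00–10:00, 10:30–13:00, 13:30–16:00.
Uma ∩ Gita: 11:30–12:00, 13:00–13:30.
Uma ∩ Gita ∩ Elena: 11:30–12:00.
Windows ≥ 30 min: 11:30–12:00.
Latest start in the last window 11:30–12:00 is 12:00 − 30 min = 11:30.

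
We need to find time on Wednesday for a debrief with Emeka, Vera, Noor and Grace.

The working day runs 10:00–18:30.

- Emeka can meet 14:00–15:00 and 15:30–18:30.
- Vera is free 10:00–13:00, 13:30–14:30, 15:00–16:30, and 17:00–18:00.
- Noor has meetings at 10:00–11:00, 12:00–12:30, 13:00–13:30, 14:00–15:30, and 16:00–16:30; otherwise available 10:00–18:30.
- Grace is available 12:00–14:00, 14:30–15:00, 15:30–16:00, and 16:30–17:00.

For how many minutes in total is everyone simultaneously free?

30 minutes

Noor free within 10:00–18:30: 11:00–12:00, 12:30–13:00, 13:30–14:00, 15:30–16:00, 16:30–18:30.
Emeka ∩ Vera: 14:00–14:30, 15:30–16:30, 17:00–18:00.
Emeka ∩ Vera ∩ Noor: 15:30–16:00, 17:00–18:00.
Emeka ∩ Vera ∩ Noor ∩ Grace: 15:30–16:00.
Total common minutes: 30.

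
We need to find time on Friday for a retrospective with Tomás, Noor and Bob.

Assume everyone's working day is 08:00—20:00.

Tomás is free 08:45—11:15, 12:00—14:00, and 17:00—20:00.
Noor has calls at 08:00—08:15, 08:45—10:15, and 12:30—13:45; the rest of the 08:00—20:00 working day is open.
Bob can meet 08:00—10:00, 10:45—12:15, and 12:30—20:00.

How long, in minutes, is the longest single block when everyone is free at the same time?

Noor free within 08:00–20:00: 08:15–08:45, 10:15–12:30, 13:45–20:00.
Tomás ∩ Noor: 10:15–11:15, 12:00–12:30, 13:45–14:00, 17:00–20:00.
Tomás ∩ Noor ∩ Bob: 10:45–11:15, 12:00–12:15, 13:45–14:00, 17:00–20:00.
Common window lengths: 30, 15, 15, 180 min; longest is 180.

180 minutes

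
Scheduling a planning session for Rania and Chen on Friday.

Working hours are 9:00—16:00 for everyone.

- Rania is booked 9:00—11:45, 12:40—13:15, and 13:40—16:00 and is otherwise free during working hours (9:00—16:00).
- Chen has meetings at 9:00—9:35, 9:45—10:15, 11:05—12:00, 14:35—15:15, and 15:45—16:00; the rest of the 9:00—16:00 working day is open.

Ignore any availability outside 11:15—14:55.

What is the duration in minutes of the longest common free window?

Rania free within 09:00–16:00: 11:45–12:40, 13:15–13:40.
Chen free within 09:00–16:00: 09:35–09:45, 10:15–11:05, 12:00–14:35, 15:15–15:45.
Rania ∩ Chen: 12:00–12:40, 13:15–13:40.
Restricted to 11:15–14:55: 12:00–12:40, 13:15–13:40.
Common window lengths: 40, 25 min; longest is 40.

40 minutes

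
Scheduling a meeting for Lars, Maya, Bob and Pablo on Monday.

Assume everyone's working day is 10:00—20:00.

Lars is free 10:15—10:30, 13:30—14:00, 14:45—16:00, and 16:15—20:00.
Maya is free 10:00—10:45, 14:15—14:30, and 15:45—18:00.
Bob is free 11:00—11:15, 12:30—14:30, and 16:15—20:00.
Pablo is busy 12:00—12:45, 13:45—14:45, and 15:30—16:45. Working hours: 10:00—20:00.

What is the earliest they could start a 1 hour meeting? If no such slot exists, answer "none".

Pablo free within 10:00–20:00: 10:00–12:00, 12:45–13:45, 14:45–15:30, 16:45–20:00.
Lars ∩ Maya: 10:15–10:30, 15:45–16:00, 16:15–18:00.
Lars ∩ Maya ∩ Bob: 16:15–18:00.
Lars ∩ Maya ∩ Bob ∩ Pablo: 16:45–18:00.
Windows ≥ 60 min: 16:45–18:00.
Earliest such window starts at 16:45.

16:45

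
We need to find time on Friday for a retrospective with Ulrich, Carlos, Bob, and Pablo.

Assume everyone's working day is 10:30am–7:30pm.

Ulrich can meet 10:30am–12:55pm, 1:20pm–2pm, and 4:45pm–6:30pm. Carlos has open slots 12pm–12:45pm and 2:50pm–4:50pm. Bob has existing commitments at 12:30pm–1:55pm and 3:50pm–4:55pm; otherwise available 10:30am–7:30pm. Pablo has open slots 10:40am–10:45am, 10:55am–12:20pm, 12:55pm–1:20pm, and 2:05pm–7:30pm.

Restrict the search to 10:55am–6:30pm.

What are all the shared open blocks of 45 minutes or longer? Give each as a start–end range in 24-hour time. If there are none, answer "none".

none

Bob free within 10:30–19:30: 10:30–12:30, 13:55–15:50, 16:55–19:30.
Ulrich ∩ Carlos: 12:00–12:45, 16:45–16:50.
Ulrich ∩ Carlos ∩ Bob: 12:00–12:30.
Ulrich ∩ Carlos ∩ Bob ∩ Pablo: 12:00–12:20.
Restricted to 10:55–18:30: 12:00–12:20.
Windows ≥ 45 min: (none).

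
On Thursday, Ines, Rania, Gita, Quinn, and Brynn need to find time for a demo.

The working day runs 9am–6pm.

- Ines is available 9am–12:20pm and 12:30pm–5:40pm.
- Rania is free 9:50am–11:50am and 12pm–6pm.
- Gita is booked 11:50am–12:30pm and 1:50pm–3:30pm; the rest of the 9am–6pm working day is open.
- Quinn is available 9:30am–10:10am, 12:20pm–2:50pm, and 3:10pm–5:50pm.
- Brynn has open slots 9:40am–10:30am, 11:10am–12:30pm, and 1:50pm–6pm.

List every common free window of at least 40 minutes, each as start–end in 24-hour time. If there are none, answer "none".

15:30–17:40

Gita free within 09:00–18:00: 09:00–11:50, 12:30–13:50, 15:30–18:00.
Ines ∩ Rania: 09:50–11:50, 12:00–12:20, 12:30–17:40.
Ines ∩ Rania ∩ Gita: 09:50–11:50, 12:30–13:50, 15:30–17:40.
Ines ∩ Rania ∩ Gita ∩ Quinn: 09:50–10:10, 12:30–13:50, 15:30–17:40.
Ines ∩ Rania ∩ Gita ∩ Quinn ∩ Brynn: 09:50–10:10, 15:30–17:40.
Windows ≥ 40 min: 15:30–17:40.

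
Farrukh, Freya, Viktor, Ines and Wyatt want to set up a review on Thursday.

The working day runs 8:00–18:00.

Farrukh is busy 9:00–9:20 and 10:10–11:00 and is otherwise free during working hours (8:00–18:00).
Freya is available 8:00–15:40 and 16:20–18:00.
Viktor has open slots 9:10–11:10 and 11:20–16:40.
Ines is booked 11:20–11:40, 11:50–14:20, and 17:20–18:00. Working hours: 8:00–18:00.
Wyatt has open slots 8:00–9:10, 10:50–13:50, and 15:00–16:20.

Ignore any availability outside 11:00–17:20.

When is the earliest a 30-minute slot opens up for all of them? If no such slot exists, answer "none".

15:00

Farrukh free within 08:00–18:00: 08:00–09:00, 09:20–10:10, 11:00–18:00.
Ines free within 08:00–18:00: 08:00–11:20, 11:40–11:50, 14:20–17:20.
Farrukh ∩ Freya: 08:00–09:00, 09:20–10:10, 11:00–15:40, 16:20–18:00.
Farrukh ∩ Freya ∩ Viktor: 09:20–10:10, 11:00–11:10, 11:20–15:40, 16:20–16:40.
Farrukh ∩ Freya ∩ Viktor ∩ Ines: 09:20–10:10, 11:00–11:10, 11:40–11:50, 14:20–15:40, 16:20–16:40.
Farrukh ∩ Freya ∩ Viktor ∩ Ines ∩ Wyatt: 11:00–11:10, 11:40–11:50, 15:00–15:40.
Restricted to 11:00–17:20: 11:00–11:10, 11:40–11:50, 15:00–15:40.
Windows ≥ 30 min: 15:00–15:40.
Earliest such window starts at 15:00.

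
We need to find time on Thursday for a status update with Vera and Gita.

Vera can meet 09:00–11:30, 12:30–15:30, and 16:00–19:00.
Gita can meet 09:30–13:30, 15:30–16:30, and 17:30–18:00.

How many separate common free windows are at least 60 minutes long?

Vera ∩ Gita: 09:30–11:30, 12:30–13:30, 16:00–16:30, 17:30–18:00.
Windows ≥ 60 min: 09:30–11:30, 12:30–13:30.
That's 2 windows.

2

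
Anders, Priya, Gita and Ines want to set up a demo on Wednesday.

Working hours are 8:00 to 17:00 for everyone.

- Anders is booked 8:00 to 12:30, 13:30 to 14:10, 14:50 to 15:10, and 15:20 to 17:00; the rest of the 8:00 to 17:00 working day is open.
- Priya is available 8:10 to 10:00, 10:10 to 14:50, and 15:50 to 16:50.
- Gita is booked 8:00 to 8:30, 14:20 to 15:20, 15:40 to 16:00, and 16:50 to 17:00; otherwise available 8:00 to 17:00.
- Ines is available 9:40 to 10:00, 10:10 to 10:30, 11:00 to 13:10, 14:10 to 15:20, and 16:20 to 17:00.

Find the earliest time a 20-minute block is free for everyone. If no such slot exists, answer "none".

12:30

Anders free within 08:00–17:00: 12:30–13:30, 14:10–14:50, 15:10–15:20.
Gita free within 08:00–17:00: 08:30–14:20, 15:20–15:40, 16:00–16:50.
Anders ∩ Priya: 12:30–13:30, 14:10–14:50.
Anders ∩ Priya ∩ Gita: 12:30–13:30, 14:10–14:20.
Anders ∩ Priya ∩ Gita ∩ Ines: 12:30–13:10, 14:10–14:20.
Windows ≥ 20 min: 12:30–13:10.
Earliest such window starts at 12:30.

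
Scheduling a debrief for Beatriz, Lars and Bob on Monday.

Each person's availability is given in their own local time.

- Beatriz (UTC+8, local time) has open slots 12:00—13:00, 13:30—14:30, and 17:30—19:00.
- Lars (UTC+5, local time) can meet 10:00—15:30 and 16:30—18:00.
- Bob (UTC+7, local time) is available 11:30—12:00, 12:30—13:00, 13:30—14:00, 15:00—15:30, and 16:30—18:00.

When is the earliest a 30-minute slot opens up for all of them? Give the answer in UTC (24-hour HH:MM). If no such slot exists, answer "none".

05:30

Beatriz → UTC: 04:00–05:00, 05:30–06:30, 09:30–11:00.
Lars → UTC: 05:00–10:30, 11:30–13:00.
Bob → UTC: 04:30–05:00, 05:30–06:00, 06:30–07:00, 08:00–08:30, 09:30–11:00.
Beatriz ∩ Lars: 05:30–06:30, 09:30–10:30.
Beatriz ∩ Lars ∩ Bob: 05:30–06:00, 09:30–10:30.
Windows ≥ 30 min: 05:30–06:00, 09:30–10:30.
Earliest such window starts at 05:30.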